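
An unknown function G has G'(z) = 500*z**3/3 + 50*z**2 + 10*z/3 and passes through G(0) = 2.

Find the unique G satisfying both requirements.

G(z) = (5*z**2*(-5*z - 1)**2 + 6)/3

G'(z) matches the chain-rule pattern g'(h)*h' with inner function h(z) = -5*z**2 - z; substituting u = h(z) collapses the integral.
A general antiderivative is 5*(-5*z**2 - z)**2/3 + C.
The condition gives C = 2 - (0) = 2.
So G(z) = (5*z**2*(-5*z - 1)**2 + 6)/3.
Check: d/dz[(5*z**2*(-5*z - 1)**2 + 6)/3] = 500*z**3/3 + 50*z**2 + 10*z/3 = G'(z).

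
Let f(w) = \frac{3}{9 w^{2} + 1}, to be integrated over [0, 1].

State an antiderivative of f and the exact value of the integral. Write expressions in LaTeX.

Antiderivative: F(w) = \operatorname{atan}{\left(3 w \right)}; value = \operatorname{atan}{\left(3 \right)}

An antiderivative F(w) passes only if d/dw[F] lands on f(w) exactly.
F(w) = \operatorname{atan}{\left(3 w \right)} is an antiderivative of f.
Check: d/dw[\operatorname{atan}{\left(3 w \right)}] = \frac{3}{9 w^{2} + 1} = f(w).
F(1) = \operatorname{atan}{\left(3 \right)}; F(0) = 0.
Integral = F(1) - F(0) = \operatorname{atan}{\left(3 \right)}.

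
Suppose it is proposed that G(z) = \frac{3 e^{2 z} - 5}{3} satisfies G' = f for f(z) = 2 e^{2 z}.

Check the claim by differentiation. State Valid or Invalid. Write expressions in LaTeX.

d/dz[G] = 2 e^{2 z}
This equals f(z) exactly, so the claim holds.

Valid: G'(z) = f(z).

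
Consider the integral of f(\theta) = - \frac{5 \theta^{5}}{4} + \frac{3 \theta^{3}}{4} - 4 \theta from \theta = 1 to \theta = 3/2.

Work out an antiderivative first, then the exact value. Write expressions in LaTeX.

Antiderivative: F(\theta) = \frac{\theta^{2} \left(- 10 \theta^{4} + 9 \theta^{2} - 96\right)}{48}; value = - \frac{5995}{1536}

Integrate term by term and add the pieces.
F(\theta) = \frac{\theta^{2} \left(- 10 \theta^{4} + 9 \theta^{2} - 96\right)}{48} is an antiderivative of f.
Check: d/d\theta[\frac{\theta^{2} \left(- 10 \theta^{4} + 9 \theta^{2} - 96\right)}{48}] = - \frac{5 \theta^{5}}{4} + \frac{3 \theta^{3}}{4} - 4 \theta = f(\theta).
F(3/2) = - \frac{3033}{512}; F(1) = - \frac{97}{48}.
Integral = F(3/2) - F(1) = - \frac{5995}{1536}.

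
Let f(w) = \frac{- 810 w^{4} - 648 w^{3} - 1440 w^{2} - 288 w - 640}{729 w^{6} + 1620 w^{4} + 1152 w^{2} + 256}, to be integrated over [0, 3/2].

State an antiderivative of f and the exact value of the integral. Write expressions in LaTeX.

Check any antiderivative F(w) by computing F'(w) and comparing it with f(w).
F(w) = \frac{- 5 \left(9 w^{2} + 8\right) \operatorname{atan}{\left(\frac{3 w}{2} \right)} + 12}{3 \left(9 w^{2} + 8\right)} is an antiderivative of f.
Check: d/dw[\frac{- 5 \left(9 w^{2} + 8\right) \operatorname{atan}{\left(\frac{3 w}{2} \right)} + 12}{3 \left(9 w^{2} + 8\right)}] = \frac{- 810 w^{4} - 648 w^{3} - 1440 w^{2} - 288 w - 640}{729 w^{6} + 1620 w^{4} + 1152 w^{2} + 256} = f(w).
F(3/2) = \frac{16}{113} - \frac{5 \operatorname{atan}{\left(\frac{9}{4} \right)}}{3}; F(0) = \frac{1}{2}.
Integral = F(3/2) - F(0) = - \frac{5 \operatorname{atan}{\left(\frac{9}{4} \right)}}{3} - \frac{81}{226}.

Antiderivative: F(w) = \frac{- 5 \left(9 w^{2} + 8\right) \operatorname{atan}{\left(\frac{3 w}{2} \right)} + 12}{3 \left(9 w^{2} + 8\right)}; value = - \frac{5 \operatorname{atan}{\left(\frac{9}{4} \right)}}{3} - \frac{81}{226}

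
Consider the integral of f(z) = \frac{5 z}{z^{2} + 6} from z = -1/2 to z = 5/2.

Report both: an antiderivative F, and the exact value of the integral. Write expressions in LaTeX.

Antiderivative: F(z) = \frac{5 \log{\left(\frac{z^{2}}{2} + 3 \right)}}{2}; value = - \frac{5 \log{\left(\frac{25}{8} \right)}}{2} + \frac{5 \log{\left(\frac{49}{8} \right)}}{2}

f matches the chain-rule pattern g'(h)*h' with inner function h(z) = \frac{z^{2}}{2} + 3; substituting u = h(z) collapses the integral.
F(z) = \frac{5 \log{\left(\frac{z^{2}}{2} + 3 \right)}}{2} is an antiderivative of f.
Check: d/dz[\frac{5 \log{\left(\frac{z^{2}}{2} + 3 \right)}}{2}] = \frac{5 z}{z^{2} + 6} = f(z).
F(5/2) = \frac{5 \log{\left(\frac{49}{8} \right)}}{2}; F(-1/2) = \frac{5 \log{\left(\frac{25}{8} \right)}}{2}.
Integral = F(5/2) - F(-1/2) = - \frac{5 \log{\left(\frac{25}{8} \right)}}{2} + \frac{5 \log{\left(\frac{49}{8} \right)}}{2}.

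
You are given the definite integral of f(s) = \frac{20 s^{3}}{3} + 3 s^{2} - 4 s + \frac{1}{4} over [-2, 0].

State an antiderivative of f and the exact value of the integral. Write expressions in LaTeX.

The integrand splits into summands that can be handled one at a time.
F(s) = \frac{s \left(20 s^{3} + 12 s^{2} - 24 s + 3\right)}{12} is an antiderivative of f.
Check: d/ds[\frac{s \left(20 s^{3} + 12 s^{2} - 24 s + 3\right)}{12}] = \frac{20 s^{3}}{3} + 3 s^{2} - 4 s + \frac{1}{4} = f(s).
F(0) = 0; F(-2) = \frac{61}{6}.
Integral = F(0) - F(-2) = - \frac{61}{6}.

Antiderivative: F(s) = \frac{s \left(20 s^{3} + 12 s^{2} - 24 s + 3\right)}{12}; value = - \frac{61}{6}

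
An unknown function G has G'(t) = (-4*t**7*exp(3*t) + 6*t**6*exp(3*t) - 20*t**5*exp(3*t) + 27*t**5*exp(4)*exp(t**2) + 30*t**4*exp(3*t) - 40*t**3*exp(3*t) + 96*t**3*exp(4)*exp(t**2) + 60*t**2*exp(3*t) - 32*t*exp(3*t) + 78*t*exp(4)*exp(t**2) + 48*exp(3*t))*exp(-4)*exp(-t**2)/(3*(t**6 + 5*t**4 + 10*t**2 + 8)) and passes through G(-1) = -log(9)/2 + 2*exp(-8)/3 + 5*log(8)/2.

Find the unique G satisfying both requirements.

G(t) = (4*exp(-t**2 + 3*t - 4) - 3*log(3*t**2 + 6) + 15*log(t**4 + 3*t**2 + 4))/6

The proposed G(t) is checked by its d/dt: the result must match the given G'(t).
A general antiderivative is 2*exp(-t**2 + 3*t - 4)/3 - log(3*t**2 + 6)/2 + 5*log(t**4 + 3*t**2 + 4)/2 + C.
The condition gives C = -log(9)/2 + 2*exp(-8)/3 + 5*log(8)/2 - (-log(9)/2 + 2*exp(-8)/3 + 5*log(8)/2) = 0.
So G(t) = (4*exp(-t**2 + 3*t - 4) - 3*log(3*t**2 + 6) + 15*log(t**4 + 3*t**2 + 4))/6.
Check: d/dt[(4*exp(-t**2 + 3*t - 4) - 3*log(3*t**2 + 6) + 15*log(t**4 + 3*t**2 + 4))/6] = (-4*t**7 + 6*t**6 - 20*t**5 + 27*t**5*exp(4)*exp(-3*t)*exp(t**2) + 30*t**4 - 40*t**3 + 96*t**3*exp(4)*exp(-3*t)*exp(t**2) + 60*t**2 - 32*t + 78*t*exp(4)*exp(-3*t)*exp(t**2) + 48)/(3*t**6*exp(4)*exp(-3*t)*exp(t**2) + 15*t**4*exp(4)*exp(-3*t)*exp(t**2) + 30*t**2*exp(4)*exp(-3*t)*exp(t**2) + 24*exp(4)*exp(-3*t)*exp(t**2)), which equals G'(t).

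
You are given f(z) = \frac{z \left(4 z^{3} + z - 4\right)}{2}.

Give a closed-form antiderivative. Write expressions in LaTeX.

A candidate is checked by its d/dz: the result must match f(z).
Check: d/dz[\frac{2 z^{5}}{5} + \frac{z^{3}}{6} - z^{2}] = 2 z^{4} + \frac{z^{2}}{2} - 2 z, which equals f(z).

An antiderivative is F(z) = \frac{2 z^{5}}{5} + \frac{z^{3}}{6} - z^{2}.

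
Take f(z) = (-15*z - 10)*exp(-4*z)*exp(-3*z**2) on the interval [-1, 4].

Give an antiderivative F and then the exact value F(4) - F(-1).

Antiderivative: F(z) = 5*exp(-4*z)*exp(-3*z**2)/2; value = -5*exp(1)/2 + 5*exp(-64)/2

The substitution u = -3*z**2 - 4*z works: f is exactly (dF/du)*(du/dz) for that inner function.
F(z) = 5*exp(-4*z)*exp(-3*z**2)/2 is an antiderivative of f.
Check: d/dz[5*exp(-4*z)*exp(-3*z**2)/2] = (-15*z - 10)*exp(-4*z)*exp(-3*z**2) = f(z).
F(4) = 5*exp(-64)/2; F(-1) = 5*exp(1)/2.
Integral = F(4) - F(-1) = -5*exp(1)/2 + 5*exp(-64)/2.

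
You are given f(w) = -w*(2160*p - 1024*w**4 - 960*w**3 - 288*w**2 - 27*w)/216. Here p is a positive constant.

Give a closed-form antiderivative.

Since d/dw undoes antidifferentiation here, F'(w) = f(w) is required of F(w).
Check: d/dw[-5*p*w**2 + 64*w**6/81 + 8*w**5/9 + w**4/3 + w**3/24] = -10*p*w + 128*w**5/27 + 40*w**4/9 + 4*w**3/3 + w**2/8, which equals f(w).

An antiderivative is F(w) = -5*p*w**2 + 64*w**6/81 + 8*w**5/9 + w**4/3 + w**3/24.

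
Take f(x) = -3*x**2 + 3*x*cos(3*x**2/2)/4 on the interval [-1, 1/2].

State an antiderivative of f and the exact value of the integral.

The integrand splits into summands that can be handled one at a time.
F(x) = (-4*x**3 + sin(3*x**2/2) + 4)/4 is an antiderivative of f.
Check: d/dx[(-4*x**3 + sin(3*x**2/2) + 4)/4] = -3*x**2 + 3*x*cos(3*x**2/2)/4 = f(x).
F(1/2) = sin(3/8)/4 + 7/8; F(-1) = sin(3/2)/4 + 2.
Integral = F(1/2) - F(-1) = -9/8 - sin(3/2)/4 + sin(3/8)/4.

Antiderivative: F(x) = (-4*x**3 + sin(3*x**2/2) + 4)/4; value = -9/8 - sin(3/2)/4 + sin(3/8)/4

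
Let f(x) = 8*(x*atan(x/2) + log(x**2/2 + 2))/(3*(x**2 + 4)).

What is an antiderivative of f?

An antiderivative is F(x) = 4*log(x**2/2 + 2)*atan(x/2)/3.

f has the shape u'v + uv' for u = 4*atan(x/2)/3 and v = log(x**2/2 + 2) — it is the derivative of the product u*v.
Check: d/dx[4*log(x**2/2 + 2)*atan(x/2)/3] = (8*x*atan(x/2) + 8*log(x**2/2 + 2))/(3*x**2 + 12), which equals f(x).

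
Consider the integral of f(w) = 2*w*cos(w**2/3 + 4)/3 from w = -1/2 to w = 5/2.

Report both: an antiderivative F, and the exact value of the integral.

The substitution u = w**2/3 + 4 works: f is exactly (dF/du)*(du/dw) for that inner function.
F(w) = sin(w**2/3 + 4) is an antiderivative of f.
Check: d/dw[sin(w**2/3 + 4)] = 2*w*cos(w**2/3 + 4)/3 = f(w).
F(5/2) = sin(73/12); F(-1/2) = sin(49/12).
Integral = F(5/2) - F(-1/2) = sin(73/12) - sin(49/12).

Antiderivative: F(w) = sin(w**2/3 + 4); value = sin(73/12) - sin(49/12)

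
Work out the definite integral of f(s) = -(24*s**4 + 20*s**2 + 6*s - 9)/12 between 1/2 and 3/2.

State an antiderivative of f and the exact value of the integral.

Antiderivative: F(s) = -2*s**5/5 - 5*s**3/9 - s**2/4 + 3*s/4; value = -1649/360

Since d/ds undoes antidifferentiation here, F'(s) = f(s) is required of F(s).
F(s) = -2*s**5/5 - 5*s**3/9 - s**2/4 + 3*s/4 is an antiderivative of f.
Check: d/ds[-2*s**5/5 - 5*s**3/9 - s**2/4 + 3*s/4] = -2*s**4 - 5*s**2/3 - s/2 + 3/4, which equals f(s).
F(3/2) = -87/20; F(1/2) = 83/360.
Integral = F(3/2) - F(1/2) = -1649/360.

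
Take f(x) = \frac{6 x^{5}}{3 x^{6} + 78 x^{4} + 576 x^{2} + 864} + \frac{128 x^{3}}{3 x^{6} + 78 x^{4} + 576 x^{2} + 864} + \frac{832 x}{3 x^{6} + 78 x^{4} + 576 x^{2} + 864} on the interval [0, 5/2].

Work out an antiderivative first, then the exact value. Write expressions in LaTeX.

The integrand splits into summands that can be handled one at a time.
F(x) = \frac{3 x^{2} \log{\left(x^{2} + 2 \right)} + 36 \log{\left(x^{2} + 2 \right)} + 8}{3 x^{2} + 36} is an antiderivative of f.
Check: d/dx[\frac{3 x^{2} \log{\left(x^{2} + 2 \right)} + 36 \log{\left(x^{2} + 2 \right)} + 8}{3 x^{2} + 36}] = \frac{6 x^{5} + 128 x^{3} + 832 x}{3 x^{6} + 78 x^{4} + 576 x^{2} + 864}, which equals f(x).
F(5/2) = \frac{32}{219} + \log{\left(\frac{33}{4} \right)}; F(0) = \frac{2}{9} + \log{\left(2 \right)}.
Integral = F(5/2) - F(0) = - \log{\left(2 \right)} - \frac{50}{657} + \log{\left(\frac{33}{4} \right)}.

Antiderivative: F(x) = \frac{3 x^{2} \log{\left(x^{2} + 2 \right)} + 36 \log{\left(x^{2} + 2 \right)} + 8}{3 x^{2} + 36}; value = - \log{\left(2 \right)} - \frac{50}{657} + \log{\left(\frac{33}{4} \right)}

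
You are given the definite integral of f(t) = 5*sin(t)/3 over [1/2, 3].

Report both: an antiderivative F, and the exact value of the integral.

Antiderivative: F(t) = -5*cos(t)/3; value = 5*cos(1/2)/3 - 5*cos(3)/3

Any candidate F(t) must reproduce f(t) exactly when differentiated.
F(t) = -5*cos(t)/3 is an antiderivative of f.
Check: d/dt[-5*cos(t)/3] = 5*sin(t)/3 = f(t).
F(3) = -5*cos(3)/3; F(1/2) = -5*cos(1/2)/3.
Integral = F(3) - F(1/2) = 5*cos(1/2)/3 - 5*cos(3)/3.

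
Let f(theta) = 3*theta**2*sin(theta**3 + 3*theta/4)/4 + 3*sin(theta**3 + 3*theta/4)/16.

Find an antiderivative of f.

The substitution u = theta**3 + 3*theta/4 works: f is exactly (dF/du)*(du/dtheta) for that inner function.
Check: d/dtheta[-cos(theta**3 + 3*theta/4)/4] = 3*theta**2*sin(theta**3 + 3*theta/4)/4 + 3*sin(theta**3 + 3*theta/4)/16 = f(theta).

An antiderivative is F(theta) = -cos(theta**3 + 3*theta/4)/4.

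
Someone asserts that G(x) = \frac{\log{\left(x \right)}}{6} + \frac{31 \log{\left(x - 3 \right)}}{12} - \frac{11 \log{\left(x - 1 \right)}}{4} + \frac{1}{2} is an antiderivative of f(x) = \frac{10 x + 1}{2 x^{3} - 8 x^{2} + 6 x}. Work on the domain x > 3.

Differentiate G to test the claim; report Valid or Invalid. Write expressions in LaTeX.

Valid: G'(x) = f(x).

d/dx[G] = \frac{10 x + 1}{2 x^{3} - 8 x^{2} + 6 x}
This equals f(x) exactly, so the claim holds.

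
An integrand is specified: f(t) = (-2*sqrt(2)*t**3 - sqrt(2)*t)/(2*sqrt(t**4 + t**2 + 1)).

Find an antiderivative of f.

An antiderivative is F(t) = -sqrt(2*t**4 + 2*t**2 + 2)/2.

f matches the chain-rule pattern g'(h)*h' with inner function h(t) = 2*t**4 + 2*t**2 + 2; substituting u = h(t) collapses the integral.
Check: d/dt[-sqrt(2*t**4 + 2*t**2 + 2)/2] = (-2*sqrt(2)*t**3 - sqrt(2)*t)/(2*sqrt(t**4 + t**2 + 1)) = f(t).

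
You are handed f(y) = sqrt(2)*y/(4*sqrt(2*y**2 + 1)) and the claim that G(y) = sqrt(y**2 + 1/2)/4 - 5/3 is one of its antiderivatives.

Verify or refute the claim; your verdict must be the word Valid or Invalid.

Valid - differentiating G returns exactly f.

d/dy[G] = sqrt(2)*y/(4*sqrt(2*y**2 + 1))
This equals f(y) exactly, so the claim holds.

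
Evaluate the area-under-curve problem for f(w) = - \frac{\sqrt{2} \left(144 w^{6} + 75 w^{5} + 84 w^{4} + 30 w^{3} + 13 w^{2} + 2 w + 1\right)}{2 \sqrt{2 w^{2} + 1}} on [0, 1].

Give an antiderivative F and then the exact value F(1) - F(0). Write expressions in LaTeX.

Recognize the product-rule pattern: f = u'v + uv' with u = \frac{3 \sqrt{4 w^{2} + 2}}{2}, v = - 4 w^{5} - \frac{5 w^{4}}{2} - w^{3} - \frac{w}{3} - \frac{1}{3}, so integration by parts undoes it.
F(w) = \frac{3 \sqrt{4 w^{2} + 2} \left(- 4 w^{5} - \frac{5 w^{4}}{2} - w^{3} - \frac{w}{3} - \frac{1}{3}\right)}{2} is an antiderivative of f.
Check: d/dw[\frac{3 \sqrt{4 w^{2} + 2} \left(- 4 w^{5} - \frac{5 w^{4}}{2} - w^{3} - \frac{w}{3} - \frac{1}{3}\right)}{2}] = \frac{- 144 \sqrt{2} w^{6} - 75 \sqrt{2} w^{5} - 84 \sqrt{2} w^{4} - 30 \sqrt{2} w^{3} - 13 \sqrt{2} w^{2} - 2 \sqrt{2} w - \sqrt{2}}{2 \sqrt{2 w^{2} + 1}}, which equals f(w).
F(1) = - \frac{49 \sqrt{6}}{4}; F(0) = - \frac{\sqrt{2}}{2}.
Integral = F(1) - F(0) = - \frac{49 \sqrt{6}}{4} + \frac{\sqrt{2}}{2}.

Antiderivative: F(w) = \frac{3 \sqrt{4 w^{2} + 2} \left(- 4 w^{5} - \frac{5 w^{4}}{2} - w^{3} - \frac{w}{3} - \frac{1}{3}\right)}{2}; value = - \frac{49 \sqrt{6}}{4} + \frac{\sqrt{2}}{2}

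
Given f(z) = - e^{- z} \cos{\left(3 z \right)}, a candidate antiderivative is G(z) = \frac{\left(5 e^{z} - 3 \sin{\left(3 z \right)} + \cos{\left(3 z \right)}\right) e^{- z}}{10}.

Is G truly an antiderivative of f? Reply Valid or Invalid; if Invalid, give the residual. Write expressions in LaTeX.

Valid - the claim checks out under differentiation.

d/dz[G] = - e^{- z} \cos{\left(3 z \right)}
This equals f(z) exactly, so the claim holds.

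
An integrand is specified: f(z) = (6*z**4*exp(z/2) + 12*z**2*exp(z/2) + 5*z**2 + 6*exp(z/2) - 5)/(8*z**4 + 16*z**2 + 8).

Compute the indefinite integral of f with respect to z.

F(z) = (12*z**2*exp(z/2) - 5*z + 12*exp(z/2))/(8*z**2 + 8) + C

Recover f(z) by differentiating a candidate F(z); any mismatch rules it out.
Check: d/dz[(12*z**2*exp(z/2) - 5*z + 12*exp(z/2))/(8*z**2 + 8)] = (6*z**4*exp(z/2) + 12*z**2*exp(z/2) + 5*z**2 + 6*exp(z/2) - 5)/(8*z**4 + 16*z**2 + 8) = f(z).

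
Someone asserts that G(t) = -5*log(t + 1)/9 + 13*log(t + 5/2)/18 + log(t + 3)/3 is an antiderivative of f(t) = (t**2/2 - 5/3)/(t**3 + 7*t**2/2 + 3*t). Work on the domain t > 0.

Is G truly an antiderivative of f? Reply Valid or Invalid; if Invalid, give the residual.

Invalid: d/dt[G] - f = (-6*t**4 - 12*t**3 + 72*t**2 + 218*t + 150)/(12*t**6 + 120*t**5 + 465*t**4 + 870*t**3 + 783*t**2 + 270*t), which is not 0.

d/dt[G] = (3*t**2 + 6*t - 7)/(6*t**3 + 39*t**2 + 78*t + 45)
d/dt[G] - f(t) = (-6*t**4 - 12*t**3 + 72*t**2 + 218*t + 150)/(12*t**6 + 120*t**5 + 465*t**4 + 870*t**3 + 783*t**2 + 270*t) != 0.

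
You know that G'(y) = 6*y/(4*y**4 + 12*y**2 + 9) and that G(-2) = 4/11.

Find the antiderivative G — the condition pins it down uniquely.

G(y) = y**2/(2*y**2 + 3)

G'(y) matches the chain-rule pattern g'(h)*h' with inner function h(y) = 2*y**2 + 3; substituting u = h(y) collapses the integral.
A general antiderivative is -3/(2*(2*y**2 + 3)) + C.
The condition gives C = 4/11 - (-3/22) = 1/2.
So G(y) = y**2/(2*y**2 + 3).
Check: d/dy[y**2/(2*y**2 + 3)] = 6*y/(4*y**4 + 12*y**2 + 9) = G'(y).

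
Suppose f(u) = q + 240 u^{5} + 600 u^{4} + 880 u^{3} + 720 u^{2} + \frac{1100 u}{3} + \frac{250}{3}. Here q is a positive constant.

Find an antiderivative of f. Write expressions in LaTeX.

An antiderivative is F(u) = q u - 5 \left(- 2 u^{2} - 2 u - \frac{5}{3}\right)^{3}.

The integrand splits into summands that can be handled one at a time.
Check: d/du[q u - 5 \left(- 2 u^{2} - 2 u - \frac{5}{3}\right)^{3}] = q + 240 u^{5} + 600 u^{4} + 880 u^{3} + 720 u^{2} + \frac{1100 u}{3} + \frac{250}{3} = f(u).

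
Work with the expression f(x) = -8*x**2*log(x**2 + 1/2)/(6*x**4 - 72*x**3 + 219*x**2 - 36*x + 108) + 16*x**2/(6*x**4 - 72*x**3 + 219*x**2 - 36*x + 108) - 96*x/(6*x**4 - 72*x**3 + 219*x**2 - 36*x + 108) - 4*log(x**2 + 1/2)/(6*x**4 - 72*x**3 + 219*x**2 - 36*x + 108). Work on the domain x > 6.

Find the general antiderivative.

Recognize the product-rule pattern: f = u'v + uv' with u = 4/(3*(x - 6)), v = log(x**2 + 1/2), so integration by parts undoes it.
Check: d/dx[4*log(x**2 + 1/2)/(3*(x - 6))] = (-8*x**2*log(x**2 + 1/2) + 16*x**2 - 96*x - 4*log(x**2 + 1/2))/(6*x**4 - 72*x**3 + 219*x**2 - 36*x + 108), which equals f(x).

F(x) = 4*log(x**2 + 1/2)/(3*(x - 6)) + C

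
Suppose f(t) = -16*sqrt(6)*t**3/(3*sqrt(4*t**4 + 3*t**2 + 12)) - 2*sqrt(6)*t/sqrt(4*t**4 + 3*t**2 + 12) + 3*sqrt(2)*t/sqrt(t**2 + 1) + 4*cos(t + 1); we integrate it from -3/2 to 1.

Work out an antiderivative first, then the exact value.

Integrate term by term and add the pieces.
F(t) = 3*sqrt(2*t**2 + 2) - 4*sqrt(2*t**4/3 + t**2/2 + 2) + 4*sin(t + 1) is an antiderivative of f.
Check: d/dt[3*sqrt(2*t**2 + 2) - 4*sqrt(2*t**4/3 + t**2/2 + 2) + 4*sin(t + 1)] = (-16*sqrt(6)*t**3*sqrt(t**2 + 1) - 6*sqrt(6)*t*sqrt(t**2 + 1) + 9*sqrt(2)*t*sqrt(4*t**4 + 3*t**2 + 12) + 12*sqrt(t**2 + 1)*sqrt(4*t**4 + 3*t**2 + 12)*cos(t + 1))/(3*sqrt(t**2 + 1)*sqrt(4*t**4 + 3*t**2 + 12)), which equals f(t).
F(1) = -2*sqrt(114)/3 + 4*sin(2) + 6; F(-3/2) = -sqrt(26)/2 - 4*sin(1/2).
Integral = F(1) - F(-3/2) = -2*sqrt(114)/3 + 4*sin(1/2) + sqrt(26)/2 + 4*sin(2) + 6.

Antiderivative: F(t) = 3*sqrt(2*t**2 + 2) - 4*sqrt(2*t**4/3 + t**2/2 + 2) + 4*sin(t + 1); value = -2*sqrt(114)/3 + 4*sin(1/2) + sqrt(26)/2 + 4*sin(2) + 6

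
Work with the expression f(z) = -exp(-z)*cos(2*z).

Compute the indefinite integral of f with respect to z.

Any candidate F(z) must reproduce f(z) exactly when differentiated.
Check: d/dz[(-2*sin(2*z) + cos(2*z))*exp(-z)/5] = -exp(-z)*cos(2*z) = f(z).

F(z) = (-2*sin(2*z) + cos(2*z))*exp(-z)/5 + C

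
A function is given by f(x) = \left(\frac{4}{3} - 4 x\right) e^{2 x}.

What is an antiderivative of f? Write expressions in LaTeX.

An antiderivative is F(x) = - \frac{\left(6 x - 5\right) e^{2 x}}{3}.

f has the shape u'v + uv' for u = \frac{5}{3} - 2 x and v = e^{2 x} — it is the derivative of the product u*v.
Check: d/dx[- \frac{\left(6 x - 5\right) e^{2 x}}{3}] = - 4 x e^{2 x} + \frac{4 e^{2 x}}{3}, which equals f(x).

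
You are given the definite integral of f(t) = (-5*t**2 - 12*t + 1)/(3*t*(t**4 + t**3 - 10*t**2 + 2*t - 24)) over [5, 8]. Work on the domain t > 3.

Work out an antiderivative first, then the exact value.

Antiderivative: F(t) = -log(t)/72 - 80*log(t - 3)/693 - 31*log(t + 4)/1512 + 89*log(t**2 + 2)/1188 + 157*sqrt(2)*atan(sqrt(2)*t/2)/1188; value = -89*log(27)/1188 - 157*sqrt(2)*atan(5*sqrt(2)/2)/1188 - 563*log(5)/5544 - 31*log(12)/1512 - log(8)/72 + 31*log(9)/1512 + 80*log(2)/693 + 157*sqrt(2)*atan(4*sqrt(2))/1188 + 89*log(66)/1188

The denominator factors as 3*t*(t - 3)*(t + 4)*(t**2 + 2); partial fractions split f into directly integrable pieces: (89*t + 157)/(594*(t**2 + 2)) - 31/(1512*(t + 4)) - 80/(693*(t - 3)) - 1/(72*t).
F(t) = -log(t)/72 - 80*log(t - 3)/693 - 31*log(t + 4)/1512 + 89*log(t**2 + 2)/1188 + 157*sqrt(2)*atan(sqrt(2)*t/2)/1188 is an antiderivative of f.
Check: d/dt[-log(t)/72 - 80*log(t - 3)/693 - 31*log(t + 4)/1512 + 89*log(t**2 + 2)/1188 + 157*sqrt(2)*atan(sqrt(2)*t/2)/1188] = (-5*t**2 - 12*t + 1)/(3*t**5 + 3*t**4 - 30*t**3 + 6*t**2 - 72*t), which equals f(t).
F(8) = -80*log(5)/693 - 31*log(12)/1512 - log(8)/72 + 157*sqrt(2)*atan(4*sqrt(2))/1188 + 89*log(66)/1188; F(5) = -80*log(2)/693 - 31*log(9)/1512 - log(5)/72 + 157*sqrt(2)*atan(5*sqrt(2)/2)/1188 + 89*log(27)/1188.
Integral = F(8) - F(5) = -89*log(27)/1188 - 157*sqrt(2)*atan(5*sqrt(2)/2)/1188 - 563*log(5)/5544 - 31*log(12)/1512 - log(8)/72 + 31*log(9)/1512 + 80*log(2)/693 + 157*sqrt(2)*atan(4*sqrt(2))/1188 + 89*log(66)/1188.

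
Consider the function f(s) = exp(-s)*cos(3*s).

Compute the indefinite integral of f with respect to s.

F(s) = -(-3*sin(3*s) + cos(3*s))*exp(-s)/10 + C

Any candidate F(s) must reproduce f(s) exactly when differentiated.
Check: d/ds[-(-3*sin(3*s) + cos(3*s))*exp(-s)/10] = exp(-s)*cos(3*s) = f(s).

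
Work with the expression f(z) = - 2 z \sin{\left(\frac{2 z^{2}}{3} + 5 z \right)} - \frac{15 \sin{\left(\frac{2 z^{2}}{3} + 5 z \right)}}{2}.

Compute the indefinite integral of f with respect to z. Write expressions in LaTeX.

The substitution u = \frac{2 z^{2}}{3} + 5 z works: f is exactly (dF/du)*(du/dz) for that inner function.
Check: d/dz[\frac{3 \cos{\left(\frac{2 z^{2}}{3} + 5 z \right)}}{2}] = - 2 z \sin{\left(\frac{2 z^{2}}{3} + 5 z \right)} - \frac{15 \sin{\left(\frac{2 z^{2}}{3} + 5 z \right)}}{2} = f(z).

F(z) = \frac{3 \cos{\left(\frac{2 z^{2}}{3} + 5 z \right)}}{2} + C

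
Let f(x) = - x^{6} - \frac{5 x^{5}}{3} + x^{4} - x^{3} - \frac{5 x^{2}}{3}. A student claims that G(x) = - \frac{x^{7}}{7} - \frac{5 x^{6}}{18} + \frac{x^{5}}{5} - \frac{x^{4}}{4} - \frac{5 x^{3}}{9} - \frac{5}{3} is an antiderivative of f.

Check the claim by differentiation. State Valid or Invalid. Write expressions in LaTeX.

Valid. The derivative of G reproduces f.

d/dx[G] = - x^{6} - \frac{5 x^{5}}{3} + x^{4} - x^{3} - \frac{5 x^{2}}{3}
This equals f(x) exactly, so the claim holds.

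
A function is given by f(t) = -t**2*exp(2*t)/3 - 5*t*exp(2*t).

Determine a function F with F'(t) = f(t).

An antiderivative is F(t) = (-t**2 - 14*t + 7)*exp(2*t)/6.

f has the shape u'v + uv' for u = -t**2/6 - 7*t/3 + 7/6 and v = exp(2*t) — it is the derivative of the product u*v.
Check: d/dt[(-t**2 - 14*t + 7)*exp(2*t)/6] = -t**2*exp(2*t)/3 - 5*t*exp(2*t) = f(t).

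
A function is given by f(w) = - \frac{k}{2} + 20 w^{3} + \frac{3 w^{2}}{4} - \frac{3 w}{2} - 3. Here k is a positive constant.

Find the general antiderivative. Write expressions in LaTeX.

Integrate term by term and add the pieces.
Check: d/dw[- \frac{k w}{2} + 5 w^{4} + \frac{w^{3}}{4} - \frac{3 w^{2}}{4} - 3 w] = - \frac{k}{2} + 20 w^{3} + \frac{3 w^{2}}{4} - \frac{3 w}{2} - 3 = f(w).

F(w) = - \frac{k w}{2} + 5 w^{4} + \frac{w^{3}}{4} - \frac{3 w^{2}}{4} - 3 w + C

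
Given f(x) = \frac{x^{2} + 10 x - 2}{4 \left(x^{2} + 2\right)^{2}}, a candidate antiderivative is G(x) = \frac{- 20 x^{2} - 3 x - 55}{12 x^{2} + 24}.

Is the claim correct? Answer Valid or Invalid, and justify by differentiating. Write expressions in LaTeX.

d/dx[G] = \frac{x^{2} + 10 x - 2}{4 x^{4} + 16 x^{2} + 16}
This equals f(x) exactly, so the claim holds.

Valid: G'(x) = f(x).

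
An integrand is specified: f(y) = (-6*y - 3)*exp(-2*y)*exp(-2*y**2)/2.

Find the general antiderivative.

f matches the chain-rule pattern g'(h)*h' with inner function h(y) = -2*y**2 - 2*y; substituting u = h(y) collapses the integral.
Check: d/dy[3*exp(-2*y)*exp(-2*y**2)/4] = (-6*y - 3)*exp(-2*y)*exp(-2*y**2)/2 = f(y).

F(y) = 3*exp(-2*y)*exp(-2*y**2)/4 + C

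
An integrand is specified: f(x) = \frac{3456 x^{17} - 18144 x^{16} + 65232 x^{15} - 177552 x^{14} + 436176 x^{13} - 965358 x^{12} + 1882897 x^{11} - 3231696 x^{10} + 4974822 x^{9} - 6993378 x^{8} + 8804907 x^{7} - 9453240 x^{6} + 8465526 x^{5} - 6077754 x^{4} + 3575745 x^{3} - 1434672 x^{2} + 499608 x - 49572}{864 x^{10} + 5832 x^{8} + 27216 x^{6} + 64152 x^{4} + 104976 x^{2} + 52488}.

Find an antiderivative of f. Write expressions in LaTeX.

An antiderivative is F(x) = \frac{1296 x^{12} - 7776 x^{11} + 24840 x^{10} - 56376 x^{9} + 107865 x^{8} - 191160 x^{7} + 297915 x^{6} - 365832 x^{5} + 1728 x^{4} \log{\left(4 x^{2} + 3 \right)} + 328297 x^{4} - 205200 x^{3} + 5184 x^{2} \log{\left(4 x^{2} + 3 \right)} + 84576 x^{2} - 22032 x + 15552 \log{\left(4 x^{2} + 3 \right)} - 17136}{2592 x^{4} + 7776 x^{2} + 23328}.

Recover f(x) by differentiating a candidate F(x); any mismatch rules it out.
Check: d/dx[\frac{1296 x^{12} - 7776 x^{11} + 24840 x^{10} - 56376 x^{9} + 107865 x^{8} - 191160 x^{7} + 297915 x^{6} - 365832 x^{5} + 1728 x^{4} \log{\left(4 x^{2} + 3 \right)} + 328297 x^{4} - 205200 x^{3} + 5184 x^{2} \log{\left(4 x^{2} + 3 \right)} + 84576 x^{2} - 22032 x + 15552 \log{\left(4 x^{2} + 3 \right)} - 17136}{2592 x^{4} + 7776 x^{2} + 23328}] = \frac{3456 x^{17} - 18144 x^{16} + 65232 x^{15} - 177552 x^{14} + 436176 x^{13} - 965358 x^{12} + 1882897 x^{11} - 3231696 x^{10} + 4974822 x^{9} - 6993378 x^{8} + 8804907 x^{7} - 9453240 x^{6} + 8465526 x^{5} - 6077754 x^{4} + 3575745 x^{3} - 1434672 x^{2} + 499608 x - 49572}{864 x^{10} + 5832 x^{8} + 27216 x^{6} + 64152 x^{4} + 104976 x^{2} + 52488} = f(x).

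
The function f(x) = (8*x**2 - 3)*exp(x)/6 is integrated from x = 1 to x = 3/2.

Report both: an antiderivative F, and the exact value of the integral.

Recognize the product-rule pattern: f = u'v + uv' with u = 4*x**2/3 - 8*x/3 + 13/6, v = exp(x), so integration by parts undoes it.
F(x) = 4*x**2*exp(x)/3 - 8*x*exp(x)/3 + 13*exp(x)/6 is an antiderivative of f.
Check: d/dx[4*x**2*exp(x)/3 - 8*x*exp(x)/3 + 13*exp(x)/6] = 4*x**2*exp(x)/3 - exp(x)/2, which equals f(x).
F(3/2) = 7*exp(3/2)/6; F(1) = 5*exp(1)/6.
Integral = F(3/2) - F(1) = -5*exp(1)/6 + 7*exp(3/2)/6.

Antiderivative: F(x) = 4*x**2*exp(x)/3 - 8*x*exp(x)/3 + 13*exp(x)/6; value = -5*exp(1)/6 + 7*exp(3/2)/6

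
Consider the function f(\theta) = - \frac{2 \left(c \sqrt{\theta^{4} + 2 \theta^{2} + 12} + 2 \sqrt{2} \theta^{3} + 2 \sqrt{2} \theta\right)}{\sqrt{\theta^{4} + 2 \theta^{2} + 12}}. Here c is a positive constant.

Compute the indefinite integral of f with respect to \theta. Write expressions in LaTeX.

Any candidate F(\theta) must reproduce f(\theta) exactly when differentiated.
Check: d/d\theta[- 2 \left(c \theta + \sqrt{2} \sqrt{\theta^{4} + 2 \theta^{2} + 12}\right)] = \frac{- 2 c \sqrt{\theta^{4} + 2 \theta^{2} + 12} - 4 \sqrt{2} \theta^{3} - 4 \sqrt{2} \theta}{\sqrt{\theta^{4} + 2 \theta^{2} + 12}}, which equals f(\theta).

F(\theta) = - 2 \left(c \theta + \sqrt{2} \sqrt{\theta^{4} + 2 \theta^{2} + 12}\right) + C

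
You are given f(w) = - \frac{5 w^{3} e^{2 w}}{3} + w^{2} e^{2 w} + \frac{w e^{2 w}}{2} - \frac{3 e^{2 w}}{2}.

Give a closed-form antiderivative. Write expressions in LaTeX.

f has the shape u'v + uv' for u = - \frac{5 w^{3}}{6} + \frac{7 w^{2}}{4} - \frac{3 w}{2} and v = e^{2 w} — it is the derivative of the product u*v.
Check: d/dw[\frac{\left(- 10 w^{3} + 21 w^{2} - 18 w\right) e^{2 w}}{12}] = - \frac{5 w^{3} e^{2 w}}{3} + w^{2} e^{2 w} + \frac{w e^{2 w}}{2} - \frac{3 e^{2 w}}{2} = f(w).

An antiderivative is F(w) = \frac{\left(- 10 w^{3} + 21 w^{2} - 18 w\right) e^{2 w}}{12}.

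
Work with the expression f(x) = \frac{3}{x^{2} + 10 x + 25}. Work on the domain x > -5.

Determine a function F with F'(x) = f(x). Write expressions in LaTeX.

Whatever form F(x) takes, F'(x) = f(x) is non-negotiable.
Check: d/dx[- \frac{3}{x + 5}] = \frac{3}{x^{2} + 10 x + 25} = f(x).

An antiderivative is F(x) = - \frac{3}{x + 5}.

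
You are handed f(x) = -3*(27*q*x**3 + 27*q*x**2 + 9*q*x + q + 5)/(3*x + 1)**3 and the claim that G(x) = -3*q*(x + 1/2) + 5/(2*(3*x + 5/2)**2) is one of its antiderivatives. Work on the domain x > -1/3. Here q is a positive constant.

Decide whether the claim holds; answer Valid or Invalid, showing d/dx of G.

Invalid: d/dx[G] - f = (4860*x**2 + 5670*x + 1755)/(5832*x**6 + 20412*x**5 + 28674*x**4 + 20601*x**3 + 7965*x**2 + 1575*x + 125), which is not 0.

d/dx[G] = (-648*q*x**3 - 1620*q*x**2 - 1350*q*x - 375*q - 120)/(216*x**3 + 540*x**2 + 450*x + 125)
d/dx[G] - f(x) = (4860*x**2 + 5670*x + 1755)/(5832*x**6 + 20412*x**5 + 28674*x**4 + 20601*x**3 + 7965*x**2 + 1575*x + 125) != 0.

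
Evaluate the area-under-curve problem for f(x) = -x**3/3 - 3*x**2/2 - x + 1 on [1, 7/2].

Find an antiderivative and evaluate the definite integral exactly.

Antiderivative: F(x) = x*(-x**3 - 6*x**2 - 6*x + 12)/12; value = -2335/64

The integrand splits into summands that can be handled one at a time.
F(x) = x*(-x**3 - 6*x**2 - 6*x + 12)/12 is an antiderivative of f.
Check: d/dx[x*(-x**3 - 6*x**2 - 6*x + 12)/12] = -x**3/3 - 3*x**2/2 - x + 1 = f(x).
F(7/2) = -7021/192; F(1) = -1/12.
Integral = F(7/2) - F(1) = -2335/64.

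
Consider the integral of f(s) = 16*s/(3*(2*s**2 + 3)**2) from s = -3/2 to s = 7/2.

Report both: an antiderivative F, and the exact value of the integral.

f matches the chain-rule pattern g'(h)*h' with inner function h(s) = 2*s**2 + 3; substituting u = h(s) collapses the integral.
F(s) = -4/(6*s**2 + 9) is an antiderivative of f.
Check: d/ds[-4/(6*s**2 + 9)] = 16*s/(12*s**4 + 36*s**2 + 27), which equals f(s).
F(7/2) = -8/165; F(-3/2) = -8/45.
Integral = F(7/2) - F(-3/2) = 64/495.

Antiderivative: F(s) = -4/(6*s**2 + 9); value = 64/495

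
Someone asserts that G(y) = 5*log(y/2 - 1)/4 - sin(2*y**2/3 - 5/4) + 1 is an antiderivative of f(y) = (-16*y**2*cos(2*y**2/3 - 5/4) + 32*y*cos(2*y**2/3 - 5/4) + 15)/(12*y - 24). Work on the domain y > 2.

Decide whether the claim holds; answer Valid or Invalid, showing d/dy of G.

d/dy[G] = (-16*y**2*cos(2*y**2/3 - 5/4) + 32*y*cos(2*y**2/3 - 5/4) + 15)/(12*y - 24)
This equals f(y) exactly, so the claim holds.

Valid - the claim checks out under differentiation.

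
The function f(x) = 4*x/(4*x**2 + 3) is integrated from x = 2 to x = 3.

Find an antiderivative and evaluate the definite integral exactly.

f matches the chain-rule pattern g'(h)*h' with inner function h(x) = 4*x**2 + 3; substituting u = h(x) collapses the integral.
F(x) = log(4*x**2 + 3)/2 is an antiderivative of f.
Check: d/dx[log(4*x**2 + 3)/2] = 4*x/(4*x**2 + 3) = f(x).
F(3) = log(39)/2; F(2) = log(19)/2.
Integral = F(3) - F(2) = -log(19)/2 + log(39)/2.

Antiderivative: F(x) = log(4*x**2 + 3)/2; value = -log(19)/2 + log(39)/2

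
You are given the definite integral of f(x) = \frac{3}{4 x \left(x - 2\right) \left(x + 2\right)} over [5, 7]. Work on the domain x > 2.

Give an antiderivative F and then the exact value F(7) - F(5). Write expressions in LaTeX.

Factor the denominator (4 x \left(x - 2\right) \left(x + 2\right)) and decompose: f = \frac{3}{32 \left(x + 2\right)} + \frac{3}{32 \left(x - 2\right)} - \frac{3}{16 x}; each piece integrates to a log, atan, or power term.
F(x) = - \frac{3 \log{\left(x \right)}}{16} + \frac{3 \log{\left(x^{2} - 4 \right)}}{32} is an antiderivative of f.
Check: d/dx[- \frac{3 \log{\left(x \right)}}{16} + \frac{3 \log{\left(x^{2} - 4 \right)}}{32}] = \frac{3}{4 x^{3} - 16 x}, which equals f(x).
F(7) = - \frac{3 \log{\left(7 \right)}}{16} + \frac{3 \log{\left(45 \right)}}{32}; F(5) = - \frac{3 \log{\left(5 \right)}}{16} + \frac{3 \log{\left(21 \right)}}{32}.
Integral = F(7) - F(5) = - \frac{3 \log{\left(7 \right)}}{16} - \frac{3 \log{\left(21 \right)}}{32} + \frac{3 \log{\left(5 \right)}}{16} + \frac{3 \log{\left(45 \right)}}{32}.

Antiderivative: F(x) = - \frac{3 \log{\left(x \right)}}{16} + \frac{3 \log{\left(x^{2} - 4 \right)}}{32}; value = - \frac{3 \log{\left(7 \right)}}{16} - \frac{3 \log{\left(21 \right)}}{32} + \frac{3 \log{\left(5 \right)}}{16} + \frac{3 \log{\left(45 \right)}}{32}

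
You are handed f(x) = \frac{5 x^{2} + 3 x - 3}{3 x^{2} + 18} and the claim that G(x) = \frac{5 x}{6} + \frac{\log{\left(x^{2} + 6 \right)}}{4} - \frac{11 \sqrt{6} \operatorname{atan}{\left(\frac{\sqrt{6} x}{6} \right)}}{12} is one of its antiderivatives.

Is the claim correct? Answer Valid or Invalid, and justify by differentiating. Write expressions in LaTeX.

d/dx[G] = \frac{5 x^{2} + 3 x - 3}{6 x^{2} + 36}
d/dx[G] - f(x) = \frac{- 5 x^{2} - 3 x + 3}{6 x^{2} + 36} != 0.

Invalid: d/dx[G] - f = \frac{- 5 x^{2} - 3 x + 3}{6 x^{2} + 36}, which is not 0.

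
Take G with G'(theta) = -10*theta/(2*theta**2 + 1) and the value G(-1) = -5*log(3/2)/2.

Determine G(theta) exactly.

G(theta) = -5*log(theta**2 + 1/2)/2

G'(theta) matches the chain-rule pattern g'(h)*h' with inner function h(theta) = theta**2 + 1/2; substituting u = h(theta) collapses the integral.
A general antiderivative is -5*log(theta**2 + 1/2)/2 + C.
The condition gives C = -5*log(3/2)/2 - (-5*log(3/2)/2) = 0.
So G(theta) = -5*log(theta**2 + 1/2)/2.
Check: d/dtheta[-5*log(theta**2 + 1/2)/2] = -10*theta/(2*theta**2 + 1) = G'(theta).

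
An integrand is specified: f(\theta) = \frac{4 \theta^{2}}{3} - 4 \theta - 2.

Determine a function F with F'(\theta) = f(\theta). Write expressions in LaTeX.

An antiderivative is F(\theta) = \frac{4 \theta^{3}}{9} - 2 \theta^{2} - 2 \theta.

The integrand splits into summands that can be handled one at a time.
Check: d/d\theta[\frac{4 \theta^{3}}{9} - 2 \theta^{2} - 2 \theta] = \frac{4 \theta^{2}}{3} - 4 \theta - 2 = f(\theta).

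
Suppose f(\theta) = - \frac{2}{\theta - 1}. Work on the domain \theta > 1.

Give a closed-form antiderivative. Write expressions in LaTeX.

Whatever form F(\theta) takes, F'(\theta) = f(\theta) is non-negotiable.
Check: d/d\theta[- 2 \log{\left(2 \theta - 2 \right)}] = - \frac{2}{\theta - 1} = f(\theta).

An antiderivative is F(\theta) = - 2 \log{\left(2 \theta - 2 \right)}.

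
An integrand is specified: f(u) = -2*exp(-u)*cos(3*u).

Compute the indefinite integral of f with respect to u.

F(u) = (-3*sin(3*u) + cos(3*u))*exp(-u)/5 + C

For F(u) to be correct the identity F'(u) - f(u) = 0 must hold.
Check: d/du[(-3*sin(3*u) + cos(3*u))*exp(-u)/5] = -2*exp(-u)*cos(3*u) = f(u).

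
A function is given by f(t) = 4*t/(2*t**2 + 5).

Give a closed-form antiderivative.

f matches the chain-rule pattern g'(h)*h' with inner function h(t) = 2*t**2 + 5; substituting u = h(t) collapses the integral.
Check: d/dt[log(2*t**2 + 5)] = 4*t/(2*t**2 + 5) = f(t).

An antiderivative is F(t) = log(2*t**2 + 5).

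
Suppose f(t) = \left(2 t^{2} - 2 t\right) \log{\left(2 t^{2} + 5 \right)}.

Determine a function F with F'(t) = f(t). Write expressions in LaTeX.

Any candidate F(t) must reproduce f(t) exactly when differentiated.
Check: d/dt[\frac{2 t^{3} \log{\left(2 t^{2} + 5 \right)}}{3} - \frac{4 t^{3}}{9} - t^{2} \log{\left(2 t^{2} + 5 \right)} + t^{2} + \frac{10 t}{3} - \frac{5 \log{\left(t^{2} + \frac{5}{2} \right)}}{2} - \frac{5 \sqrt{10} \operatorname{atan}{\left(\frac{\sqrt{10} t}{5} \right)}}{3}] = 2 t^{2} \log{\left(2 t^{2} + 5 \right)} - 2 t \log{\left(2 t^{2} + 5 \right)}, which equals f(t).

An antiderivative is F(t) = \frac{2 t^{3} \log{\left(2 t^{2} + 5 \right)}}{3} - \frac{4 t^{3}}{9} - t^{2} \log{\left(2 t^{2} + 5 \right)} + t^{2} + \frac{10 t}{3} - \frac{5 \log{\left(t^{2} + \frac{5}{2} \right)}}{2} - \frac{5 \sqrt{10} \operatorname{atan}{\left(\frac{\sqrt{10} t}{5} \right)}}{3}.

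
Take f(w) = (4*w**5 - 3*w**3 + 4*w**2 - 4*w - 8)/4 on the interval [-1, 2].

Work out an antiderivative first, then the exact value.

Antiderivative: F(w) = w**6/6 - 3*w**4/16 + w**3/3 - w**2/2 - 2*w; value = 51/16

Whatever form F(w) takes, F'(w) = f(w) is non-negotiable.
F(w) = w**6/6 - 3*w**4/16 + w**3/3 - w**2/2 - 2*w is an antiderivative of f.
Check: d/dw[w**6/6 - 3*w**4/16 + w**3/3 - w**2/2 - 2*w] = w**5 - 3*w**3/4 + w**2 - w - 2, which equals f(w).
F(2) = 13/3; F(-1) = 55/48.
Integral = F(2) - F(-1) = 51/16.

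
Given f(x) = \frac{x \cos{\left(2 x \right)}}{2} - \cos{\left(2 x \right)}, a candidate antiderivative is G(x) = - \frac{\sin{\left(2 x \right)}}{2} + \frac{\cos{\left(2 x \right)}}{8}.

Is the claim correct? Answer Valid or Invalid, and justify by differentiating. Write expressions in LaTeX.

Invalid: d/dx[G] - f = - \frac{x \cos{\left(2 x \right)}}{2} - \frac{\sin{\left(2 x \right)}}{4}, which is not 0.

d/dx[G] = - \frac{\sin{\left(2 x \right)}}{4} - \cos{\left(2 x \right)}
d/dx[G] - f(x) = - \frac{x \cos{\left(2 x \right)}}{2} - \frac{\sin{\left(2 x \right)}}{4} != 0.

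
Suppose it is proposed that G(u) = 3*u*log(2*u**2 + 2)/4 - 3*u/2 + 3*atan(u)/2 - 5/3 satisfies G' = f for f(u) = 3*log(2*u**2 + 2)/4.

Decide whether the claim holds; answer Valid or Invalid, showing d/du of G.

Valid - differentiating G returns exactly f.

d/du[G] = 3*log(u**2 + 1)/4 + 3*log(2)/4
This equals f(u) exactly, so the claim holds.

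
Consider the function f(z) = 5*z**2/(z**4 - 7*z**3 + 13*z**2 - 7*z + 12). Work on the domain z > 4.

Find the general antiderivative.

Factor the denominator ((z - 4)*(z - 3)*(z**2 + 1)) and decompose: f = -(7*z + 11)/(34*(z**2 + 1)) - 9/(2*(z - 3)) + 80/(17*(z - 4)); each piece integrates to a log, atan, or power term.
Check: d/dz[80*log(z - 4)/17 - 9*log(z - 3)/2 - 7*log(z**2 + 1)/68 - 11*atan(z)/34] = 5*z**2/(z**4 - 7*z**3 + 13*z**2 - 7*z + 12) = f(z).

F(z) = 80*log(z - 4)/17 - 9*log(z - 3)/2 - 7*log(z**2 + 1)/68 - 11*atan(z)/34 + C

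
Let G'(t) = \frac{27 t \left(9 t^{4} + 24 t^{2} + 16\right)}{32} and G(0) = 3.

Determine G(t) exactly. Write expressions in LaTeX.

G(t) = 3 \left(\frac{3 t^{2}}{4} + 1\right)^{3}

The substitution u = \frac{3 t^{2}}{4} + 1 works: G'(t) is exactly (dG/du)*(du/dt) for that inner function.
A general antiderivative is 3 \left(\frac{3 t^{2}}{4} + 1\right)^{3} + C.
The condition gives C = 3 - (3) = 0.
So G(t) = 3 \left(\frac{3 t^{2}}{4} + 1\right)^{3}.
Check: d/dt[3 \left(\frac{3 t^{2}}{4} + 1\right)^{3}] = \frac{243 t^{5}}{32} + \frac{81 t^{3}}{4} + \frac{27 t}{2}, which equals G'(t).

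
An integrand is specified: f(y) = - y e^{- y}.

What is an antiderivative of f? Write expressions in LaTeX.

An antiderivative is F(y) = y e^{- y} + e^{- y}.

Recognize the product-rule pattern: f = u'v + uv' with u = y + 1, v = e^{- y}, so integration by parts undoes it.
Check: d/dy[y e^{- y} + e^{- y}] = - y e^{- y} = f(y).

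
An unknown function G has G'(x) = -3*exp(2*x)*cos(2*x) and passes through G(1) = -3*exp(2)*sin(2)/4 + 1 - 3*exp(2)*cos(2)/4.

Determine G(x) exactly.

A first test for any G(x): its x-derivative must equal the given G'(x).
A general antiderivative is -3*exp(2*x)*sin(2*x)/4 - 3*exp(2*x)*cos(2*x)/4 + C.
The condition gives C = -3*exp(2)*sin(2)/4 + 1 - 3*exp(2)*cos(2)/4 - (-3*exp(2)*sin(2)/4 - 3*exp(2)*cos(2)/4) = 1.
So G(x) = -3*exp(2*x)*sin(2*x)/4 - 3*exp(2*x)*cos(2*x)/4 + 1.
Check: d/dx[-3*exp(2*x)*sin(2*x)/4 - 3*exp(2*x)*cos(2*x)/4 + 1] = -3*exp(2*x)*cos(2*x) = G'(x).

G(x) = -3*exp(2*x)*sin(2*x)/4 - 3*exp(2*x)*cos(2*x)/4 + 1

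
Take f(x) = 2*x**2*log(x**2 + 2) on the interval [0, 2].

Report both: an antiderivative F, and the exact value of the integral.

Antiderivative: F(x) = 2*x**3*log(x**2 + 2)/3 - 4*x**3/9 + 8*x/3 - 8*sqrt(2)*atan(sqrt(2)*x/2)/3; value = -8*sqrt(2)*atan(sqrt(2))/3 + 16/9 + 16*log(6)/3

Whatever form F(x) takes, F'(x) = f(x) is non-negotiable.
F(x) = 2*x**3*log(x**2 + 2)/3 - 4*x**3/9 + 8*x/3 - 8*sqrt(2)*atan(sqrt(2)*x/2)/3 is an antiderivative of f.
Check: d/dx[2*x**3*log(x**2 + 2)/3 - 4*x**3/9 + 8*x/3 - 8*sqrt(2)*atan(sqrt(2)*x/2)/3] = 2*x**2*log(x**2 + 2) = f(x).
F(2) = -8*sqrt(2)*atan(sqrt(2))/3 + 16/9 + 16*log(6)/3; F(0) = 0.
Integral = F(2) - F(0) = -8*sqrt(2)*atan(sqrt(2))/3 + 16/9 + 16*log(6)/3.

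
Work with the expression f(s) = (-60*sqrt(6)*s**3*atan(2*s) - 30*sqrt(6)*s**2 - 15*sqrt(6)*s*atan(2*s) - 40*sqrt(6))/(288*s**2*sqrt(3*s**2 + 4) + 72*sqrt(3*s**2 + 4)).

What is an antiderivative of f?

An antiderivative is F(s) = -5*sqrt(s**2/2 + 2/3)*atan(2*s)/12.

f has the shape u'v + uv' for u = -5*sqrt(s**2/2 + 2/3)/12 and v = atan(2*s) — it is the derivative of the product u*v.
Check: d/ds[-5*sqrt(s**2/2 + 2/3)*atan(2*s)/12] = (-60*sqrt(6)*s**3*atan(2*s) - 30*sqrt(6)*s**2 - 15*sqrt(6)*s*atan(2*s) - 40*sqrt(6))/(288*s**2*sqrt(3*s**2 + 4) + 72*sqrt(3*s**2 + 4)) = f(s).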